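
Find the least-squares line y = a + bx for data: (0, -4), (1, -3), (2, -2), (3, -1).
a = -4, b = 1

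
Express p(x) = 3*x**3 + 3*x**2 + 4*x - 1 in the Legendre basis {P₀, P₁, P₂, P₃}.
(29/5)P₁ + (2)P₂ + (6/5)P₃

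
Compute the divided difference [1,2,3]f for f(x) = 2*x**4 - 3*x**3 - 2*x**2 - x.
30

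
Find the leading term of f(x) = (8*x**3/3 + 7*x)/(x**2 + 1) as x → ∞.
8*x/3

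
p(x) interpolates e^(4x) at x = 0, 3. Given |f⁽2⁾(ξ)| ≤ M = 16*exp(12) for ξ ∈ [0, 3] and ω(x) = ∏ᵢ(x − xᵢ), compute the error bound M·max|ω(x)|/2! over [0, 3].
18*exp(12)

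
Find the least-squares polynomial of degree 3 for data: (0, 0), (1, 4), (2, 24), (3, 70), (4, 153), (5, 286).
-13/126 + (457/756)x + (121/63)x² + (203/108)x³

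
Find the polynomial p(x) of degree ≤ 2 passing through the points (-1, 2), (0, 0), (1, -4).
-x**2 - 3*x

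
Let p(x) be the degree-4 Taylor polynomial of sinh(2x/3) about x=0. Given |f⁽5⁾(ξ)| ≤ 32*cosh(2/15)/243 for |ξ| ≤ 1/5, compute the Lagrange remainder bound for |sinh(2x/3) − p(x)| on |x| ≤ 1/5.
4*cosh(2/15)/11390625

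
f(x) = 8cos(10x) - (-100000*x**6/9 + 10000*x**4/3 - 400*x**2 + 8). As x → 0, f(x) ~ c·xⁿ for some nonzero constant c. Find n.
8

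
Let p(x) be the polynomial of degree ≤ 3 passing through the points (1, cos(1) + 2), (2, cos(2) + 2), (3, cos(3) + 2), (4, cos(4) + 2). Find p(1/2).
21*cos(3)/16 - 5*cos(4)/16 - 35*cos(2)/16 + 35*cos(1)/16 + 2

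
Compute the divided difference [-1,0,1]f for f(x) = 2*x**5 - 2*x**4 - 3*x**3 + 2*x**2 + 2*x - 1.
0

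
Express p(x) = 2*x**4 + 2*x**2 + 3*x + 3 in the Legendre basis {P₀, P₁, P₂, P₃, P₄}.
(61/15)P₀ + (3)P₁ + (52/21)P₂ + (16/35)P₄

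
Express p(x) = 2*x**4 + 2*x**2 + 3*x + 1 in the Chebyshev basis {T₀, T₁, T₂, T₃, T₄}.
(11/4)T₀ + (3)T₁ + (2)T₂ + (1/4)T₄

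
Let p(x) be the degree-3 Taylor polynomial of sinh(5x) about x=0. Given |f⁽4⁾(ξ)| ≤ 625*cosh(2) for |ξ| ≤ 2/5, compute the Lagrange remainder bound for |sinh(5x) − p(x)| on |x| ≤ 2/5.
2*cosh(2)/3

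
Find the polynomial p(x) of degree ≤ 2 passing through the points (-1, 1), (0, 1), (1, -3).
-2*x**2 - 2*x + 1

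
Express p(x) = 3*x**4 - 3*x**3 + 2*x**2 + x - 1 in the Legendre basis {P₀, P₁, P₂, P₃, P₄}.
(4/15)P₀ + (-4/5)P₁ + (64/21)P₂ + (-6/5)P₃ + (24/35)P₄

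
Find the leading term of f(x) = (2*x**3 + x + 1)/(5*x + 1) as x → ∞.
2*x**2/5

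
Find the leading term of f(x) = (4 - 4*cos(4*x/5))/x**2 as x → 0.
32/25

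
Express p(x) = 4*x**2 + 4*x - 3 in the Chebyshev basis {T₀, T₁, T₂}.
-T₀ + (4)T₁ + (2)T₂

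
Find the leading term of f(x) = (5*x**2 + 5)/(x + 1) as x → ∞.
5*x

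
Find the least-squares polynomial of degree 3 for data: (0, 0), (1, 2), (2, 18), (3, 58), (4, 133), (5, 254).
-5/126 + (-799/756)x + (181/126)x² + (193/108)x³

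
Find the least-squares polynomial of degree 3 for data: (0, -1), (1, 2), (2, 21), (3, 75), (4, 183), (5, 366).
-67/63 + (377/189)x + (-127/63)x² + (88/27)x³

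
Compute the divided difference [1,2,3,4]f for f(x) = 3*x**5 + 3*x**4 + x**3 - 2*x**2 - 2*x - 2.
226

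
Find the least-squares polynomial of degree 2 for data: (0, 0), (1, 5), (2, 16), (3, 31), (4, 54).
4/35 + (69/35)x + (20/7)x²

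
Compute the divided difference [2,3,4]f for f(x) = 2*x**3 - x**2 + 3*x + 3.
17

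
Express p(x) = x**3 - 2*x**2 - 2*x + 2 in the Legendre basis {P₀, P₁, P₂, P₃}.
(4/3)P₀ + (-7/5)P₁ + (-4/3)P₂ + (2/5)P₃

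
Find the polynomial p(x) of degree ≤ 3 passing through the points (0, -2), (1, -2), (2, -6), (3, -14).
-2*x**2 + 2*x - 2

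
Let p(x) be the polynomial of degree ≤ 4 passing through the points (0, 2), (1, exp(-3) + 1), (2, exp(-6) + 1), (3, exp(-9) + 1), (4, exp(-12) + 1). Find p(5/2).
(-20*exp(9) - 5 + 60*exp(3) + 90*exp(6) + 131*exp(12))*exp(-12)/128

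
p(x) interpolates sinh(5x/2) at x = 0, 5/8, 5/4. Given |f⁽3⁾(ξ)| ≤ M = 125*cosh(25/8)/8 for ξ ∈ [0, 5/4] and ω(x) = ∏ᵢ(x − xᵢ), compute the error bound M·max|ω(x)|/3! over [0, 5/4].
15625*sqrt(3)*cosh(25/8)/110592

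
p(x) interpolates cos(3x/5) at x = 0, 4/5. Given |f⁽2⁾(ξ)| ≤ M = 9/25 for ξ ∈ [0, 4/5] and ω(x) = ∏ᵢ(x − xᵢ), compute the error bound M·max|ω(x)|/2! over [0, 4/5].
18/625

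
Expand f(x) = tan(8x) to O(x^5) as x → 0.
8*x + 512*x**3/3 + O(x**5)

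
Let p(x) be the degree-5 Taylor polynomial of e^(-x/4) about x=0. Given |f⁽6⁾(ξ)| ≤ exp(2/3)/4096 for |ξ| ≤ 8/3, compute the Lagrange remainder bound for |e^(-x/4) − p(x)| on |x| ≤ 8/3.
4*exp(2/3)/32805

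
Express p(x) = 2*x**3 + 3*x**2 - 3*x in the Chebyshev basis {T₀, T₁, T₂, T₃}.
(3/2)T₀ + (-3/2)T₁ + (3/2)T₂ + (1/2)T₃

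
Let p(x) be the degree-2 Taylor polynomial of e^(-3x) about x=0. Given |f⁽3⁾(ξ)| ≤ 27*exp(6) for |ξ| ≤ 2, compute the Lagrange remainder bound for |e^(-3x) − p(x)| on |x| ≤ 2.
36*exp(6)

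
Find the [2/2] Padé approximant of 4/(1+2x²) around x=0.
4/(2*x**2 + 1)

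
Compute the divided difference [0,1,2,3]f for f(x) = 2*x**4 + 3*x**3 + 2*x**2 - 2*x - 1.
15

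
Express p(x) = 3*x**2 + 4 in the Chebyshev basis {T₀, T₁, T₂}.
(11/2)T₀ + (3/2)T₂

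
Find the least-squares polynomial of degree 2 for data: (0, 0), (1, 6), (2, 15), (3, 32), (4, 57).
4/7 + (6/7)x + (23/7)x²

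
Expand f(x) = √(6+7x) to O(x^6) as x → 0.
sqrt(6) + 7*sqrt(6)*x/12 - 49*sqrt(6)*x**2/288 + 343*sqrt(6)*x**3/3456 - 12005*sqrt(6)*x**4/165888 + 117649*sqrt(6)*x**5/1990656 + O(x**6)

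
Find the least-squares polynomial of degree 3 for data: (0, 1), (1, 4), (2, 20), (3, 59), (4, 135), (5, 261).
55/63 + (367/189)x + (-125/252)x² + (227/108)x³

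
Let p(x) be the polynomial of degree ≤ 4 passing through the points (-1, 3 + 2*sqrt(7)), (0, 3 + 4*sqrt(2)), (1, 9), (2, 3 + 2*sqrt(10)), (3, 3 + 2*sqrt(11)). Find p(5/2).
-9/32 - 5*sqrt(7)/64 + 7*sqrt(2)/8 + 35*sqrt(11)/64 + 35*sqrt(10)/16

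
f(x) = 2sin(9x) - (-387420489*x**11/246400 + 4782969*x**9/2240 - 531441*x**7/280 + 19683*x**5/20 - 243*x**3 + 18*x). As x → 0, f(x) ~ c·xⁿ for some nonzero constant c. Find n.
13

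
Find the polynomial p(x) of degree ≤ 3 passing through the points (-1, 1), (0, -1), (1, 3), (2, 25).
2*x**3 + 3*x**2 - x - 1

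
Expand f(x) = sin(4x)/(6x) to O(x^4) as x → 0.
2/3 - 16*x**2/9 + O(x**4)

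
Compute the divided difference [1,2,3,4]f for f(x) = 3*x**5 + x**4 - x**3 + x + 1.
204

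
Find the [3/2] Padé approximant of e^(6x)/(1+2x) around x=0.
(-36*x**3/5 - 9*x**2/5 + 1)/(21*x**2/5 - 4*x + 1)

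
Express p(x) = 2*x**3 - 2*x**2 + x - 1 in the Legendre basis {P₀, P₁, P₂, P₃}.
(-5/3)P₀ + (11/5)P₁ + (-4/3)P₂ + (4/5)P₃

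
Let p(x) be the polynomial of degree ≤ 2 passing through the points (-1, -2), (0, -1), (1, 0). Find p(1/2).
-1/2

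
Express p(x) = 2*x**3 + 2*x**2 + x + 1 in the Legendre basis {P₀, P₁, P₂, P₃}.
(5/3)P₀ + (11/5)P₁ + (4/3)P₂ + (4/5)P₃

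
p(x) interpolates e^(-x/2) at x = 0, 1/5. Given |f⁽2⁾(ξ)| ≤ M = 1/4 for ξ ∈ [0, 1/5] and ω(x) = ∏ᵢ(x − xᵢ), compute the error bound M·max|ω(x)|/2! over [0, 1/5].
1/800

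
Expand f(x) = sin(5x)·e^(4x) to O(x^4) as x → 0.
5*x + 20*x**2 + 115*x**3/6 + O(x**4)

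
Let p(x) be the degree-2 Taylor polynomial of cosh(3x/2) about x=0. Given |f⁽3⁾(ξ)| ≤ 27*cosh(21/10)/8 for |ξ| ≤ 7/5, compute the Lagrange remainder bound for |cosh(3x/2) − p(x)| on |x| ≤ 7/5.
3087*cosh(21/10)/2000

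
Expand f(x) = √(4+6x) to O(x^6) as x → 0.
2 + 3*x/2 - 9*x**2/16 + 27*x**3/64 - 405*x**4/1024 + 1701*x**5/4096 + O(x**6)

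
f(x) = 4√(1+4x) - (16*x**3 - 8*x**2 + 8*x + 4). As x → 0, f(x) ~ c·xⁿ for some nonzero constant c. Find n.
4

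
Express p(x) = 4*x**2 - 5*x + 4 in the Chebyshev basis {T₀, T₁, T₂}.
(6)T₀ + (-5)T₁ + (2)T₂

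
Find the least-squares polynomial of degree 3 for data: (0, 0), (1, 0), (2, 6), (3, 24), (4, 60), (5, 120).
-x + x³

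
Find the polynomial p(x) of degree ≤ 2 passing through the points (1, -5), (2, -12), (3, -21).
-x**2 - 4*x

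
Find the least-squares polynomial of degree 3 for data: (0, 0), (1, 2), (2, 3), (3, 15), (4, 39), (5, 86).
5/42 + (781/252)x + (-121/42)x² + (41/36)x³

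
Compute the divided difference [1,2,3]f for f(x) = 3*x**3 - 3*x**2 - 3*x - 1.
15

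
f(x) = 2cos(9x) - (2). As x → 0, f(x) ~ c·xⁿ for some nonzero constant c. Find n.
2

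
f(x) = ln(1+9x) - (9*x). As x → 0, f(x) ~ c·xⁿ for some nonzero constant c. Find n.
2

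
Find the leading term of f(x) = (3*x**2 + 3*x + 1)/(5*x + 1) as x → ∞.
3*x/5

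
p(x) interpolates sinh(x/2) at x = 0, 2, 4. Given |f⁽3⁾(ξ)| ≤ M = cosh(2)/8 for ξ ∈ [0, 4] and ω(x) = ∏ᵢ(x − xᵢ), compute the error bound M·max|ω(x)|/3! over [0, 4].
sqrt(3)*cosh(2)/27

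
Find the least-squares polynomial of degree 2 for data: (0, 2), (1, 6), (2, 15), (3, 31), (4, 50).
66/35 + (107/70)x + (37/14)x²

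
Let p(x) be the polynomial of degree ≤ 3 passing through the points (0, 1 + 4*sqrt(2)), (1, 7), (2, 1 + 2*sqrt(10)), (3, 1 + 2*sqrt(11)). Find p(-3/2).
-559/8 - 35*sqrt(11)/8 + 105*sqrt(2)/4 + 135*sqrt(10)/8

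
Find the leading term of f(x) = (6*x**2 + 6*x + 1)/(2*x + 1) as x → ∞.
3*x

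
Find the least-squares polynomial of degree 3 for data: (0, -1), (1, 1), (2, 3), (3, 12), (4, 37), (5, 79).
-52/63 + (157/54)x + (-323/126)x² + (28/27)x³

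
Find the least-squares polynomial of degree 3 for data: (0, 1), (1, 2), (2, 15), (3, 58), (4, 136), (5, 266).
143/126 + (-2237/756)x + (155/126)x² + (215/108)x³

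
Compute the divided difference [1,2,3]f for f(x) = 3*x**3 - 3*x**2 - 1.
15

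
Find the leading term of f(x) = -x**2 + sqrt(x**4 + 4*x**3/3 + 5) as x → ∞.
2*x/3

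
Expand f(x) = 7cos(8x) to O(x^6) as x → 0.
7 - 224*x**2 + 3584*x**4/3 + O(x**6)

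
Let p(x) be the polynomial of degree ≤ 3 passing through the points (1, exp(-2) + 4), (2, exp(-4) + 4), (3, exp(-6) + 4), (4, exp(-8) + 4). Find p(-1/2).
(-189*exp(4) - 35 + 135*exp(2) + 105*exp(6) + 64*exp(8))*exp(-8)/16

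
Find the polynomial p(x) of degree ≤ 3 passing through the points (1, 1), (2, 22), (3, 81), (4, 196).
3*x**3 + x**2 - 3*x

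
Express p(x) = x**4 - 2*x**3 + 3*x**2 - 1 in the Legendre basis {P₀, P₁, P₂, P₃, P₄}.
(1/5)P₀ + (-6/5)P₁ + (18/7)P₂ + (-4/5)P₃ + (8/35)P₄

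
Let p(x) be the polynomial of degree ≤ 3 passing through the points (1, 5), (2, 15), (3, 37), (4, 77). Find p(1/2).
21/8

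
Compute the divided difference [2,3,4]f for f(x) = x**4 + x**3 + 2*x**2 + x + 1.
66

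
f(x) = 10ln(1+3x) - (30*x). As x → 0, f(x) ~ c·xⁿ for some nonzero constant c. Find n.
2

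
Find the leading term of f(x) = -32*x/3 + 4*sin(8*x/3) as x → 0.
-1024*x**3/81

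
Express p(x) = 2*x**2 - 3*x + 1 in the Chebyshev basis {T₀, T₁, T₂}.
(2)T₀ + (-3)T₁ + T₂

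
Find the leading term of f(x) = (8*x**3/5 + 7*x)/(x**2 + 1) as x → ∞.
8*x/5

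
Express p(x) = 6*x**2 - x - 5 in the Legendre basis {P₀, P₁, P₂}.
(-3)P₀ - P₁ + (4)P₂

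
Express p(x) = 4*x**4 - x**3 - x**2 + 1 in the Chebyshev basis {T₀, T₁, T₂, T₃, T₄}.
(2)T₀ + (-3/4)T₁ + (3/2)T₂ + (-1/4)T₃ + (1/2)T₄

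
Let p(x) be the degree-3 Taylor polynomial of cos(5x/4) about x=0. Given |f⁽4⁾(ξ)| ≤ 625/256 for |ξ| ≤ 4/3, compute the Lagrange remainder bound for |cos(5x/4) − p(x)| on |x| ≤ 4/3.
625/1944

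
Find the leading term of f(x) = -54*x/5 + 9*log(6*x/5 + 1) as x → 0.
-162*x**2/25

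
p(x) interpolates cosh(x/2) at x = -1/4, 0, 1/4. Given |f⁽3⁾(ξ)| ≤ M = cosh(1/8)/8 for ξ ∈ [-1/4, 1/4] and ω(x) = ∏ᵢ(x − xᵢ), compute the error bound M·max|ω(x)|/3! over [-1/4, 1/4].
sqrt(3)*cosh(1/8)/13824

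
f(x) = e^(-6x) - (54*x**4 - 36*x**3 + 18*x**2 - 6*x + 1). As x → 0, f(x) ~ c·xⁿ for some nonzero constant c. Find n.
5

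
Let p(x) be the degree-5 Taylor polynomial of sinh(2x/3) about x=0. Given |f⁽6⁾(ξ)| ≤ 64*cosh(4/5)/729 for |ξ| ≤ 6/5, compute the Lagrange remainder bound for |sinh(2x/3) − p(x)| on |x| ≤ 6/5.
256*cosh(4/5)/703125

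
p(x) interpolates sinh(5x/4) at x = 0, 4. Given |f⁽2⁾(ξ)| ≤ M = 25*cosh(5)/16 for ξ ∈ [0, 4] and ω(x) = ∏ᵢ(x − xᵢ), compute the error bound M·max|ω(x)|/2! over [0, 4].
25*cosh(5)/8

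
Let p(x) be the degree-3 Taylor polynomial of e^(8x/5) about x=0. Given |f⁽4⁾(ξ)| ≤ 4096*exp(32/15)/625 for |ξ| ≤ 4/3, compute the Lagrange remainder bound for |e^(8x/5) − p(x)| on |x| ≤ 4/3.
131072*exp(32/15)/151875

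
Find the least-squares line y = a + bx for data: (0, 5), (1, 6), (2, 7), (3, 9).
a = 24/5, b = 13/10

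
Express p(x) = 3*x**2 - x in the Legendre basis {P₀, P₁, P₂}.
P₀ - P₁ + (2)P₂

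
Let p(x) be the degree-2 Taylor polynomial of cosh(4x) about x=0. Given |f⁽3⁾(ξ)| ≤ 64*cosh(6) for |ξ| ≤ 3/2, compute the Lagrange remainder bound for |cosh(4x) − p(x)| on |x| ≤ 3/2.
36*cosh(6)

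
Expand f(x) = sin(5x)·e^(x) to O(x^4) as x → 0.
5*x + 5*x**2 - 55*x**3/3 + O(x**4)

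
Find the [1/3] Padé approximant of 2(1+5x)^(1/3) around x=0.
(25*x/3 + 2)/(125*x**3/81 - 25*x**2/18 + 5*x/2 + 1)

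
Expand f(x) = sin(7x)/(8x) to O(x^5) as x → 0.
7/8 - 343*x**2/48 + 16807*x**4/960 + O(x**5)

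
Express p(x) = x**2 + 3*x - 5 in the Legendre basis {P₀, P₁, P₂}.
(-14/3)P₀ + (3)P₁ + (2/3)P₂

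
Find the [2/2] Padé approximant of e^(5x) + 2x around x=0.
(-355*x**2/12 - x/2 + 1)/(125*x**2/12 - 15*x/2 + 1)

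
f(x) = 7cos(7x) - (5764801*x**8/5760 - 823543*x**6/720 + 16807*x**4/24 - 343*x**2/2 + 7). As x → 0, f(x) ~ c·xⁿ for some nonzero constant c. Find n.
10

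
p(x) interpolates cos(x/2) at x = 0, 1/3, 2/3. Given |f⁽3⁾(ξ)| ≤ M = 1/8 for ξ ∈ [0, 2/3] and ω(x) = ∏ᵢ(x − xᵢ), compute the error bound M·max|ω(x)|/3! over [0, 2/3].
sqrt(3)/5832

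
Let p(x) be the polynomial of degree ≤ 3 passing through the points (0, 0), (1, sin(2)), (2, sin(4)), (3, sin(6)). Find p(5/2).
15*sin(4)/16 - 5*sin(2)/16 + 5*sin(6)/16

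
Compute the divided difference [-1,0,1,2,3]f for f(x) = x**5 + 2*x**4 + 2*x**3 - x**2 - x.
7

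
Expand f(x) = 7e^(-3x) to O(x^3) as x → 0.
7 - 21*x + 63*x**2/2 + O(x**3)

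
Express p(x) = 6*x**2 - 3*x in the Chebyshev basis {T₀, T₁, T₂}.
(3)T₀ + (-3)T₁ + (3)T₂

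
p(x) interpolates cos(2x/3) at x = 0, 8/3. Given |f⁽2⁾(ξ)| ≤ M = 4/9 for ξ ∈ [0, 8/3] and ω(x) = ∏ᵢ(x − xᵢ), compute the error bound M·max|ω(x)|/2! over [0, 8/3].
32/81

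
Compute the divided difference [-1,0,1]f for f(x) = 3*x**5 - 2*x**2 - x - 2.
-2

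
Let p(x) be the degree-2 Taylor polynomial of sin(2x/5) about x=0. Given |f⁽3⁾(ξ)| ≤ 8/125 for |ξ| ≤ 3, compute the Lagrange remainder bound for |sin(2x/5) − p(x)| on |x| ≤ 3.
36/125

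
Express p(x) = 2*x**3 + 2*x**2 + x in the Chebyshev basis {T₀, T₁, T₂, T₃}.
T₀ + (5/2)T₁ + T₂ + (1/2)T₃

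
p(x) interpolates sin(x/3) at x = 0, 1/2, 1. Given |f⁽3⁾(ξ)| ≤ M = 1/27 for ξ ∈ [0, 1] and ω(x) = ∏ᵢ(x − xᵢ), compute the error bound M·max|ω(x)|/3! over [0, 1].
sqrt(3)/5832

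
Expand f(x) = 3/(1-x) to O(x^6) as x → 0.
3 + 3*x + 3*x**2 + 3*x**3 + 3*x**4 + 3*x**5 + O(x**6)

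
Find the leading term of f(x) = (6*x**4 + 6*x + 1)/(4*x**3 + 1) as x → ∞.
3*x/2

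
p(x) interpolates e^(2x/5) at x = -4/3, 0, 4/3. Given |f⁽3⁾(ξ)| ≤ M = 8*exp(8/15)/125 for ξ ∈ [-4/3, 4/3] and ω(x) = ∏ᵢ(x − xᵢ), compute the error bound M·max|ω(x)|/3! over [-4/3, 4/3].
512*sqrt(3)*exp(8/15)/91125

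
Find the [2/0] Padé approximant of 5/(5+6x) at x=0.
36*x**2/25 - 6*x/5 + 1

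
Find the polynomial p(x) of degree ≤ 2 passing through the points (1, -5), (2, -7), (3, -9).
-2*x - 3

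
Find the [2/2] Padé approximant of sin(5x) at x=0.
5*x/(25*x**2/6 + 1)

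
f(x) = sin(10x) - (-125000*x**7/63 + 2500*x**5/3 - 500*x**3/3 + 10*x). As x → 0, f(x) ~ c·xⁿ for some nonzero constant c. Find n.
9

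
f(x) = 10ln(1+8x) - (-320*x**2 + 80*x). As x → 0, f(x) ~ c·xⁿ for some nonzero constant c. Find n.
3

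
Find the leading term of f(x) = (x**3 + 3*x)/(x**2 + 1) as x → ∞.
x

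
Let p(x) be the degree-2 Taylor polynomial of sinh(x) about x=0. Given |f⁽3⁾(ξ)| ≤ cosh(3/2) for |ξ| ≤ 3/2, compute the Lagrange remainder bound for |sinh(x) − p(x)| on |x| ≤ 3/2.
9*cosh(3/2)/16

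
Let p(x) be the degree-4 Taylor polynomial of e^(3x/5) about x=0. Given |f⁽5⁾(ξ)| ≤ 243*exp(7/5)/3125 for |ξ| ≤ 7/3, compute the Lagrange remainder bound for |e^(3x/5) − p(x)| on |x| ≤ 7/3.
16807*exp(7/5)/375000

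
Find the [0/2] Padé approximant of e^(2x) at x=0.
1/(2*x**2 - 2*x + 1)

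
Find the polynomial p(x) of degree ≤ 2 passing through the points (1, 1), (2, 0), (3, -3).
-x**2 + 2*x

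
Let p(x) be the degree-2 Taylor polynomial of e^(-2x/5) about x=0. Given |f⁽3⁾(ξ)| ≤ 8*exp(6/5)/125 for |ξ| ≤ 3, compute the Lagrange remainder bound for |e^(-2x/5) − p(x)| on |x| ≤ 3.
36*exp(6/5)/125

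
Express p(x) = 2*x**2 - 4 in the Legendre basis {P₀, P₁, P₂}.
(-10/3)P₀ + (4/3)P₂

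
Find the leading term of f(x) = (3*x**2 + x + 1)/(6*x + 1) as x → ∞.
x/2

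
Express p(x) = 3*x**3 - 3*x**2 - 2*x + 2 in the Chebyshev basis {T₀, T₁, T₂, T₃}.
(1/2)T₀ + (1/4)T₁ + (-3/2)T₂ + (3/4)T₃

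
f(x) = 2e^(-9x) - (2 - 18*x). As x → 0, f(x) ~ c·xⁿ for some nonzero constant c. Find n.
2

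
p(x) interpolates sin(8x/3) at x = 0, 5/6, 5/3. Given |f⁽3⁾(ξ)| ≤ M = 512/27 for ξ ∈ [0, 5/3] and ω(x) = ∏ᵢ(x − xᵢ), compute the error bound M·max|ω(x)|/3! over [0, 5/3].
8000*sqrt(3)/19683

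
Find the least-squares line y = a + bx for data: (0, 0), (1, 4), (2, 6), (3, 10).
a = 1/5, b = 16/5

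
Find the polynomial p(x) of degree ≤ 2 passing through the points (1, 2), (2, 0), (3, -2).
4 - 2*x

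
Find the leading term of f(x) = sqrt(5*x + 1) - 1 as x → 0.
5*x/2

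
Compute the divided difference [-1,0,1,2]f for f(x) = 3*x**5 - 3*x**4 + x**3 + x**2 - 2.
10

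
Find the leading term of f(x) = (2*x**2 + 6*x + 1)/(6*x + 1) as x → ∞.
x/3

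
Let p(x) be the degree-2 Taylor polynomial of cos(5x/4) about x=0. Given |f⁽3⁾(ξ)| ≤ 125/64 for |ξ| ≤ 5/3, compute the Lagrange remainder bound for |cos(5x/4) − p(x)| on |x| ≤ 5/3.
15625/10368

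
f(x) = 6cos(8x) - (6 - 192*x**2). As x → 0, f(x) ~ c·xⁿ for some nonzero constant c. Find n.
4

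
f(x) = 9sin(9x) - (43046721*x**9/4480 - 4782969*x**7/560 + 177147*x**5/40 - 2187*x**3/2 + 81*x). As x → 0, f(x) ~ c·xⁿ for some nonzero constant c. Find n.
11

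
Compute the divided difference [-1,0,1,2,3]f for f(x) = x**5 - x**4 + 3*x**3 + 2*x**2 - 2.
4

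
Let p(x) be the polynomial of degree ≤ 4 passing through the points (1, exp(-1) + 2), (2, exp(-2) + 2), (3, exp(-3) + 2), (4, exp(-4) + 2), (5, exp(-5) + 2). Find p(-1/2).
(-2772*exp(3) - 1540*e + 315 + 2970*exp(2) + 256*exp(5) + 1155*exp(4))*exp(-5)/128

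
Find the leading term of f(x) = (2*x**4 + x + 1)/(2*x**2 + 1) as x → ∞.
x**2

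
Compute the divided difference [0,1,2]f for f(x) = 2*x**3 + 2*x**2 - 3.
8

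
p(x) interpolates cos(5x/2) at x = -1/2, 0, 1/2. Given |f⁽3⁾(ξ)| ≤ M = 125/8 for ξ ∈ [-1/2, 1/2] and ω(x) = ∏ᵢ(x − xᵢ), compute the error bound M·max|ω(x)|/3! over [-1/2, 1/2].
125*sqrt(3)/1728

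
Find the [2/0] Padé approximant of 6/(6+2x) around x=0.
x**2/9 - x/3 + 1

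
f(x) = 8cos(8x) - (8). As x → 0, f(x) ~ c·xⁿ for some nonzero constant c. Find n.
2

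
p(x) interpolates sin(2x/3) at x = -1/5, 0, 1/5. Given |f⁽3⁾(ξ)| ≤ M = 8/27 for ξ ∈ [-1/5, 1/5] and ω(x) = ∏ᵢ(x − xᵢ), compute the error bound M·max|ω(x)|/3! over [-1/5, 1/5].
8*sqrt(3)/91125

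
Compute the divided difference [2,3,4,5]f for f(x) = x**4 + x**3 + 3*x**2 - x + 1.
15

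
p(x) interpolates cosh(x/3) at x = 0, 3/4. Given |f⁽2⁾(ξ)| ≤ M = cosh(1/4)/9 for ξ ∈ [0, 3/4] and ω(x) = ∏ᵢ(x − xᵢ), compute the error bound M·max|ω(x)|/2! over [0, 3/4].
cosh(1/4)/128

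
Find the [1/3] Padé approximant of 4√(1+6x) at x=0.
(21*x + 4)/(27*x**3/8 - 9*x**2/4 + 9*x/4 + 1)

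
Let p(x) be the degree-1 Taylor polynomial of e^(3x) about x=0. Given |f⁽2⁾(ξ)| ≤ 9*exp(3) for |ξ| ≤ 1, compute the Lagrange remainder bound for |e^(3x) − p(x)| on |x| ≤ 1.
9*exp(3)/2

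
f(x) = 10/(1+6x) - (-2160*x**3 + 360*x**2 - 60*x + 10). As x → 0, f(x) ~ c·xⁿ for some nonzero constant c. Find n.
4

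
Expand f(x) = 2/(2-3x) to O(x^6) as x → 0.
1 + 3*x/2 + 9*x**2/4 + 27*x**3/8 + 81*x**4/16 + 243*x**5/32 + O(x**6)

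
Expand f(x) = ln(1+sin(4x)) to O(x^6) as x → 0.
4*x - 8*x**2 + 32*x**3/3 - 64*x**4/3 + 128*x**5/3 + O(x**6)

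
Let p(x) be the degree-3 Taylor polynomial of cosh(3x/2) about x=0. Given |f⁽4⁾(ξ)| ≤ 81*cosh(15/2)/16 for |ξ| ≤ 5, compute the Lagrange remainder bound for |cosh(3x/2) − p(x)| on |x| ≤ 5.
16875*cosh(15/2)/128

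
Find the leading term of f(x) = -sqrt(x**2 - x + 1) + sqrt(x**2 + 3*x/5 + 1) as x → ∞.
4/5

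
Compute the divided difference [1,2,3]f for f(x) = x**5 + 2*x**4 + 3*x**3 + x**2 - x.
159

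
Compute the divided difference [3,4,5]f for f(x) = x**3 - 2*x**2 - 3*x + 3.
10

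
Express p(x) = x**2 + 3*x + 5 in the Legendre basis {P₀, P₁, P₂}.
(16/3)P₀ + (3)P₁ + (2/3)P₂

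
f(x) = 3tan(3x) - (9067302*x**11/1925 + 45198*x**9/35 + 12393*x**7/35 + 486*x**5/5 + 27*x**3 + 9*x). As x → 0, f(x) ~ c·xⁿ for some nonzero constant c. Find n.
13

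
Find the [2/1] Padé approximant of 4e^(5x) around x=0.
(50*x**2/3 + 40*x/3 + 4)/(1 - 5*x/3)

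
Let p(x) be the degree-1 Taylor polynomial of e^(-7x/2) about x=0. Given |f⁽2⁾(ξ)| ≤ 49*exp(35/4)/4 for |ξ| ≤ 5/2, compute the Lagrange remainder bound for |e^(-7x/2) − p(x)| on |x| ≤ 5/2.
1225*exp(35/4)/32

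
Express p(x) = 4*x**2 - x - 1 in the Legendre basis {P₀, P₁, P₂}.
(1/3)P₀ - P₁ + (8/3)P₂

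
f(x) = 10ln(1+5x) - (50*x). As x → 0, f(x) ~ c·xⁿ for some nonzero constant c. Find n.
2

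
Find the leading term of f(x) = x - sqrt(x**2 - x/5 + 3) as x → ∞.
1/10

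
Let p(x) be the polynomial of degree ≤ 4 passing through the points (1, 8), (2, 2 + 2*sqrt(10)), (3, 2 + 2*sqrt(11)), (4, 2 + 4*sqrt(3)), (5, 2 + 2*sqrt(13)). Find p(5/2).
-5*sqrt(3)/8 + 3*sqrt(13)/64 + 113/64 + 15*sqrt(10)/16 + 45*sqrt(11)/32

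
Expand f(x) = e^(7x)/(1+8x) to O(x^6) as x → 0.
1 - x + 65*x**2/2 - 1217*x**3/6 + 41345*x**4/24 - 1636993*x**5/120 + O(x**6)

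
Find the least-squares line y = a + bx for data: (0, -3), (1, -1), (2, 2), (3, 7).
a = -37/10, b = 33/10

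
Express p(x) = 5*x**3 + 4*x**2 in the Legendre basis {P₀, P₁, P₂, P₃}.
(4/3)P₀ + (3)P₁ + (8/3)P₂ + (2)P₃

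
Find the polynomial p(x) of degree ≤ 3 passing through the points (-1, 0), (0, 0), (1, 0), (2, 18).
3*x**3 - 3*x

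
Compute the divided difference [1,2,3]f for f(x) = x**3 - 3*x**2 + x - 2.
3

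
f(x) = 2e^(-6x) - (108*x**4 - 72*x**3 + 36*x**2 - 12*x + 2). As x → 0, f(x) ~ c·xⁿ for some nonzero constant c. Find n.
5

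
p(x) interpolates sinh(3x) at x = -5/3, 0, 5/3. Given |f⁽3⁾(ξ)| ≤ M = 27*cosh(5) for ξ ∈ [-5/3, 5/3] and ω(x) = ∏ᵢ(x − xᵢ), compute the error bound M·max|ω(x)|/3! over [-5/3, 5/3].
125*sqrt(3)*cosh(5)/27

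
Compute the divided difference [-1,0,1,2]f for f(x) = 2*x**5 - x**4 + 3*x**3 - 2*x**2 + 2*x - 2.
11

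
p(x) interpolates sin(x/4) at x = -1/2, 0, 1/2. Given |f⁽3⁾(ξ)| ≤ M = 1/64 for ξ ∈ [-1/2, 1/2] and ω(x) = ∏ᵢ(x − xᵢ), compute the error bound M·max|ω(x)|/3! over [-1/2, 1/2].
sqrt(3)/13824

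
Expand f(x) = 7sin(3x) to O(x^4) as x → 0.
21*x - 63*x**3/2 + O(x**4)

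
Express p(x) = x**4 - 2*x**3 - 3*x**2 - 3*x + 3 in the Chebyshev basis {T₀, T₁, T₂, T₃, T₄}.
(15/8)T₀ + (-9/2)T₁ - T₂ + (-1/2)T₃ + (1/8)T₄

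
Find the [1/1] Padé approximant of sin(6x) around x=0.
6*x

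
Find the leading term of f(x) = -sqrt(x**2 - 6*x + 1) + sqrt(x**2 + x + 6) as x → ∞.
7/2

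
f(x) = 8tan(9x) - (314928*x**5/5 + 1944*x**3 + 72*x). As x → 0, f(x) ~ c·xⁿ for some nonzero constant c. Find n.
7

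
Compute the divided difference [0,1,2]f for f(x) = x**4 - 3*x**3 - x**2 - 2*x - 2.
-3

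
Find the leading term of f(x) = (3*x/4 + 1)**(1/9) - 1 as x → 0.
x/12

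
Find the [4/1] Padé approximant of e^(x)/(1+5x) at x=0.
(21287*x**4/491240 + 30641*x**3/184215 + 61413*x**2/122810 + 61404*x/61405 + 1)/(307024*x/61405 + 1)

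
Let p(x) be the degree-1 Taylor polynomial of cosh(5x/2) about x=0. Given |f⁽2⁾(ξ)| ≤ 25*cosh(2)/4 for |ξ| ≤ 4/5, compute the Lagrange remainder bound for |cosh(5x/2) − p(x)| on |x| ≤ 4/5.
2*cosh(2)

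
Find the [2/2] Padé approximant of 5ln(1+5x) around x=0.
25*x*(5*x + 2)/(2*(25*x**2/6 + 5*x + 1))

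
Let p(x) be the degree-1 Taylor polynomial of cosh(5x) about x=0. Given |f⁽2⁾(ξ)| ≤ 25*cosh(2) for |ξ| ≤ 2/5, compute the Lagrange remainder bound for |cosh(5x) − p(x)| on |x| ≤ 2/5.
2*cosh(2)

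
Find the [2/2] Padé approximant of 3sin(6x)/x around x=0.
(18 - 378*x**2/5)/(9*x**2/5 + 1)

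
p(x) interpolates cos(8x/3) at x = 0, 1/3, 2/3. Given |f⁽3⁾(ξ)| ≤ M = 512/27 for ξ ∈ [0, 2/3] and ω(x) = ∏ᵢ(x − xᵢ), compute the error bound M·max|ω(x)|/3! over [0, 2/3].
512*sqrt(3)/19683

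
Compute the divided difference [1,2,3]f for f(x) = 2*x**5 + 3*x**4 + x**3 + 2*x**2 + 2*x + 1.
263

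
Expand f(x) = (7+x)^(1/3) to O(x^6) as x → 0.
7**(1/3) + 7**(1/3)*x/21 - 7**(1/3)*x**2/441 + 5*7**(1/3)*x**3/27783 - 10*7**(1/3)*x**4/583443 + 22*7**(1/3)*x**5/12252303 + O(x**6)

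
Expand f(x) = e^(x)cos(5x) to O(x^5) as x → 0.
1 + x - 12*x**2 - 37*x**3/3 + 119*x**4/6 + O(x**5)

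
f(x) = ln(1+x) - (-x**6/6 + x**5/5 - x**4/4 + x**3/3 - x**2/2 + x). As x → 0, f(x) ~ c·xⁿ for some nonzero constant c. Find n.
7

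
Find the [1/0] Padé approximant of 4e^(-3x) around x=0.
4 - 12*x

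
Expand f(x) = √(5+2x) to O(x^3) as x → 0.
sqrt(5) + sqrt(5)*x/5 - sqrt(5)*x**2/50 + O(x**3)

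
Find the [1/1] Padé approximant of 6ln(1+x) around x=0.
6*x/(x/2 + 1)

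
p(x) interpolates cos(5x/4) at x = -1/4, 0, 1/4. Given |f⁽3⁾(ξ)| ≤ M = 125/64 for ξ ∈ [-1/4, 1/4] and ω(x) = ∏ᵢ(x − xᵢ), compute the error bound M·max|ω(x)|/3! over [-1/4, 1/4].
125*sqrt(3)/110592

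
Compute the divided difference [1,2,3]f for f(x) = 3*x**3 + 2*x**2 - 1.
20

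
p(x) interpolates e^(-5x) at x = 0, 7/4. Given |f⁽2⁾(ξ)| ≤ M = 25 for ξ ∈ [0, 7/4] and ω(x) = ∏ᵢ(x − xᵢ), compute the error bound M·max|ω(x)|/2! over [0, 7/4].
1225/128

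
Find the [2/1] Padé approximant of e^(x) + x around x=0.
(-x**2/6 + 5*x/3 + 1)/(1 - x/3)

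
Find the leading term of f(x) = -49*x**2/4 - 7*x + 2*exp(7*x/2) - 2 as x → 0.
343*x**3/24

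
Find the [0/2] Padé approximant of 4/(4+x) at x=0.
1/(x/4 + 1)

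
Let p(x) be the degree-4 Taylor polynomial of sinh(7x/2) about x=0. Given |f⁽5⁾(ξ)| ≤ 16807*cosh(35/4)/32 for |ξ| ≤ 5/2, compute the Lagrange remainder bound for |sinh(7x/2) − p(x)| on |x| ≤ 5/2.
10504375*cosh(35/4)/24576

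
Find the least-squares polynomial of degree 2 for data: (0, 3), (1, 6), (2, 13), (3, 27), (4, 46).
111/35 + (-31/70)x + (39/14)x²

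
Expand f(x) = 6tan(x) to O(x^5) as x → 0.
6*x + 2*x**3 + O(x**5)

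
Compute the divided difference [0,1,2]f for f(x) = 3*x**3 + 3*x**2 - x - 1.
12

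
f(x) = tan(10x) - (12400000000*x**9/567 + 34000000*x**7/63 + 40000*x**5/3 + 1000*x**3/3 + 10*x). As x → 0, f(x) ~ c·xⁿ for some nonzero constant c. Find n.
11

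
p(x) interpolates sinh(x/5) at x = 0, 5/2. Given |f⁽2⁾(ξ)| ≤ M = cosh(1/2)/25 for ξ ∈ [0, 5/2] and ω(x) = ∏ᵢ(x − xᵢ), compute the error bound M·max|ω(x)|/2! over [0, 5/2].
cosh(1/2)/32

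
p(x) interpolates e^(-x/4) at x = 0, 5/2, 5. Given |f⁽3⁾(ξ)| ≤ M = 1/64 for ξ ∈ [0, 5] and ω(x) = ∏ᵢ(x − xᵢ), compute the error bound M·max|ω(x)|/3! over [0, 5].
125*sqrt(3)/13824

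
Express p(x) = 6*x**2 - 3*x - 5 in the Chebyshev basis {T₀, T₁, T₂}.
(-2)T₀ + (-3)T₁ + (3)T₂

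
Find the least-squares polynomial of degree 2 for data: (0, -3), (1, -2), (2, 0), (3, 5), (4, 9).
-109/35 + (37/70)x + (9/14)x²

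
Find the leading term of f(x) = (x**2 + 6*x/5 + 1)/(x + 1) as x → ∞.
x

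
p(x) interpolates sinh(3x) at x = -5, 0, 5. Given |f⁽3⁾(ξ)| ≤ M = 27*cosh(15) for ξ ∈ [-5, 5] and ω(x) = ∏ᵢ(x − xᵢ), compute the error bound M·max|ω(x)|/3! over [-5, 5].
125*sqrt(3)*cosh(15)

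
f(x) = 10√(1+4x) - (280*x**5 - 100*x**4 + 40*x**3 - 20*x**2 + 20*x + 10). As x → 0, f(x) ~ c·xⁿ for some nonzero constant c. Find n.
6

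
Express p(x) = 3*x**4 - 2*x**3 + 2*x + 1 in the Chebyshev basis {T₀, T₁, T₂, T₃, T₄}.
(17/8)T₀ + (1/2)T₁ + (3/2)T₂ + (-1/2)T₃ + (3/8)T₄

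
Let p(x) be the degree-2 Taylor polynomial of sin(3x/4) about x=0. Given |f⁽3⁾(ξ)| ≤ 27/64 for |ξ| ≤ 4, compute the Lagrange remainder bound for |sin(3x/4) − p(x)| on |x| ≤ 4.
9/2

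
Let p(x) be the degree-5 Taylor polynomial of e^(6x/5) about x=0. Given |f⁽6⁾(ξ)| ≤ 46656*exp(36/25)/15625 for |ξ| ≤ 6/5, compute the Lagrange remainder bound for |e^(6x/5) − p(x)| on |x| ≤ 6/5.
15116544*exp(36/25)/1220703125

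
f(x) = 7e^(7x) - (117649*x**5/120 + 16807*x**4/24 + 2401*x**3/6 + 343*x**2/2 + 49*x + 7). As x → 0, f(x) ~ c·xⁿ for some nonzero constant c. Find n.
6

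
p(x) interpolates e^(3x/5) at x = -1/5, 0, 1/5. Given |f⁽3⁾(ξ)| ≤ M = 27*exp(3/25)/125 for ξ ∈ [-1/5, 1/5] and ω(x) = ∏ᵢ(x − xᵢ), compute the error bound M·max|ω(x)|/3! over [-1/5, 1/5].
sqrt(3)*exp(3/25)/15625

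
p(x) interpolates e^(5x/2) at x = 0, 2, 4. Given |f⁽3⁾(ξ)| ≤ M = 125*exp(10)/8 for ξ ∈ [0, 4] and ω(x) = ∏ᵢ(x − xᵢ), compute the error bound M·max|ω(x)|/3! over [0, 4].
125*sqrt(3)*exp(10)/27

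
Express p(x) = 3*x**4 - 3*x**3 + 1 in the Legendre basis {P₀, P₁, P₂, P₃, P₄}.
(8/5)P₀ + (-9/5)P₁ + (12/7)P₂ + (-6/5)P₃ + (24/35)P₄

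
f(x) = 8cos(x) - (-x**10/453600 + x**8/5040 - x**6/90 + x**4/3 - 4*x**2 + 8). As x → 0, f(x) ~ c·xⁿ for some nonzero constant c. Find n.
12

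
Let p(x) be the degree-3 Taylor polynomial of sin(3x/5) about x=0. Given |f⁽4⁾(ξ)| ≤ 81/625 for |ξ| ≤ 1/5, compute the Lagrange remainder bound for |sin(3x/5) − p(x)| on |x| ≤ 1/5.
27/3125000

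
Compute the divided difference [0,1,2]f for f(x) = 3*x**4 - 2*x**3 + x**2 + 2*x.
16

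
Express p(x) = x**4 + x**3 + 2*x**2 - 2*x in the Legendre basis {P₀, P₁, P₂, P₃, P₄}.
(13/15)P₀ + (-7/5)P₁ + (40/21)P₂ + (2/5)P₃ + (8/35)P₄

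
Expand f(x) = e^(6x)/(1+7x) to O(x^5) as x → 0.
1 - x + 25*x**2 - 139*x**3 + 1027*x**4 + O(x**5)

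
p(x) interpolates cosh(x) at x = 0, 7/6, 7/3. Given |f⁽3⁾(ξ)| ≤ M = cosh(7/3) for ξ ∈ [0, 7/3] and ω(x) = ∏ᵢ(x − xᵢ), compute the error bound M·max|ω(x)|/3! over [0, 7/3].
343*sqrt(3)*cosh(7/3)/5832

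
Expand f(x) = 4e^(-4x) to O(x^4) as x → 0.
4 - 16*x + 32*x**2 - 128*x**3/3 + O(x**4)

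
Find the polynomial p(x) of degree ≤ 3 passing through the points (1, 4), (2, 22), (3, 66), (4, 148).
2*x**3 + x**2 + x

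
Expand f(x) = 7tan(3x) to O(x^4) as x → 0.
21*x + 63*x**3 + O(x**4)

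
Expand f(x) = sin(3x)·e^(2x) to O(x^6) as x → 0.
3*x + 6*x**2 + 3*x**3/2 - 5*x**4 - 199*x**5/40 + O(x**6)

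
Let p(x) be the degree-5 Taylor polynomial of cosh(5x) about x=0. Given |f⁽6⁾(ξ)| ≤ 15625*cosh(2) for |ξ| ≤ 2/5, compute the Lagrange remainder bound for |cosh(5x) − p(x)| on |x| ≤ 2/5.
4*cosh(2)/45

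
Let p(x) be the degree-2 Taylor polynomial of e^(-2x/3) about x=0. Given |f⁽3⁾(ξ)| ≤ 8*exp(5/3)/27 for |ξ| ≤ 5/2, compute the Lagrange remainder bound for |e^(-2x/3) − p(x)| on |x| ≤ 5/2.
125*exp(5/3)/162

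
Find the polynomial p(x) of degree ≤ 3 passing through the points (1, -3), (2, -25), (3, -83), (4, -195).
-3*x**3 - x + 1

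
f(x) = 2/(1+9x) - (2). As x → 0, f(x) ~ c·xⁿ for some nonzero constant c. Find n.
1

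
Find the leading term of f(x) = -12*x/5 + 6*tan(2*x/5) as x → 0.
16*x**3/125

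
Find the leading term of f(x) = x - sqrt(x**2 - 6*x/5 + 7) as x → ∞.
3/5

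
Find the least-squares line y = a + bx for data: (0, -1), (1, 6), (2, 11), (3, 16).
a = -2/5, b = 28/5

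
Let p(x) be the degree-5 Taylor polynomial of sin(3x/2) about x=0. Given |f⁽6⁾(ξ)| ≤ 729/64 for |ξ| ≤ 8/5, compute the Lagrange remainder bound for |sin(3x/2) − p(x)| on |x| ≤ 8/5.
20736/78125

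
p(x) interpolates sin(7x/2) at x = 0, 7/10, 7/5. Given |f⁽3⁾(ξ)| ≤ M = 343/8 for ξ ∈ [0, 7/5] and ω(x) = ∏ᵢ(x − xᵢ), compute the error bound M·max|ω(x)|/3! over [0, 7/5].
117649*sqrt(3)/216000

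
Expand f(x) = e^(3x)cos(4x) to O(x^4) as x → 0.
1 + 3*x - 7*x**2/2 - 39*x**3/2 + O(x**4)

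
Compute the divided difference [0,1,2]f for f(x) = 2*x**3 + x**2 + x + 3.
7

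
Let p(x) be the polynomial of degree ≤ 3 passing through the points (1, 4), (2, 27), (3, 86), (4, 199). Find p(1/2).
3/8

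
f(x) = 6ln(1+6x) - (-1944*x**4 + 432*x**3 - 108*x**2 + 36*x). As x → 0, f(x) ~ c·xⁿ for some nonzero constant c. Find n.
5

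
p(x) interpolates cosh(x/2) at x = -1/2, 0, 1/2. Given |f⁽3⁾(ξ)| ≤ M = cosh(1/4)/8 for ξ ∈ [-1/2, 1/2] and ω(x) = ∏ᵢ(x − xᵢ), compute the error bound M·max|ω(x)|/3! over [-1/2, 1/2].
sqrt(3)*cosh(1/4)/1728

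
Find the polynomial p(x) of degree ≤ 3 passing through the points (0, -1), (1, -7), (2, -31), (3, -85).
-2*x**3 - 3*x**2 - x - 1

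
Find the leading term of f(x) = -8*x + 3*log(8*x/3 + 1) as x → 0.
-32*x**2/3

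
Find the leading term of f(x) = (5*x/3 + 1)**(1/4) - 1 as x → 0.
5*x/12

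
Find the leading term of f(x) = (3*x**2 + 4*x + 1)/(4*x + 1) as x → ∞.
3*x/4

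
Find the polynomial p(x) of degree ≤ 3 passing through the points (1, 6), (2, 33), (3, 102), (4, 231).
3*x**3 + 3*x**2 - 3*x + 3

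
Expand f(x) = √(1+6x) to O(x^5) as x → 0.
1 + 3*x - 9*x**2/2 + 27*x**3/2 - 405*x**4/8 + O(x**5)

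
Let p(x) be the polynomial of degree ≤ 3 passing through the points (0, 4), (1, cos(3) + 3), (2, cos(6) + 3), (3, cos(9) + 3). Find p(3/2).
9*cos(3)/16 - cos(9)/16 + 9*cos(6)/16 + 47/16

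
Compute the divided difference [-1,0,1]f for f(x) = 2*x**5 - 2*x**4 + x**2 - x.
-1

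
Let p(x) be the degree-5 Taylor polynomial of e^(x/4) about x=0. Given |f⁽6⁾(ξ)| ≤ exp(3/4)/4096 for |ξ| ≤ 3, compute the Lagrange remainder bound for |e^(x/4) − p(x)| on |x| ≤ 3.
81*exp(3/4)/327680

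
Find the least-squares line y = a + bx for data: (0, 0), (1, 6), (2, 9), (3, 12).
a = 9/10, b = 39/10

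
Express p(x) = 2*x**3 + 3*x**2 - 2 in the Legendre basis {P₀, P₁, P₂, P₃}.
-P₀ + (6/5)P₁ + (2)P₂ + (4/5)P₃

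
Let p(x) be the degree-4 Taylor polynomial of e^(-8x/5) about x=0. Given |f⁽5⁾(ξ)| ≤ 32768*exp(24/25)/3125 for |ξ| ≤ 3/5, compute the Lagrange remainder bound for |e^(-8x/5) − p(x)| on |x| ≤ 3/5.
331776*exp(24/25)/48828125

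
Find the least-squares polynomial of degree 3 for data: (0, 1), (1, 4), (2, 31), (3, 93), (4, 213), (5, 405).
17/21 + (-125/126)x + (173/84)x² + (103/36)x³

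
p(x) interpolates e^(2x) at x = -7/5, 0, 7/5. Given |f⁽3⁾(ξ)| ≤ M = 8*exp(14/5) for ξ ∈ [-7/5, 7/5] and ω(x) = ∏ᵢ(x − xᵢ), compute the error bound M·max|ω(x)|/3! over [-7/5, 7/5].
2744*sqrt(3)*exp(14/5)/3375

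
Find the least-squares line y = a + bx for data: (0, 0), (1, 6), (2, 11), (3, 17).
a = 1/10, b = 28/5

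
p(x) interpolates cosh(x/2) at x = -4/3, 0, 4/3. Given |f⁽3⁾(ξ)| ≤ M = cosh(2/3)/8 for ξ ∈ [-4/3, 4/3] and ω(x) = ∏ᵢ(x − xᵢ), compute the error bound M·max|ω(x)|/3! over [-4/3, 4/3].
8*sqrt(3)*cosh(2/3)/729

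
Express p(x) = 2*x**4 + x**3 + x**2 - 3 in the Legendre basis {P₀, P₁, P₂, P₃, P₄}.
(-34/15)P₀ + (3/5)P₁ + (38/21)P₂ + (2/5)P₃ + (16/35)P₄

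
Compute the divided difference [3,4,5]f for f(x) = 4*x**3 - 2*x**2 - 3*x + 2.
46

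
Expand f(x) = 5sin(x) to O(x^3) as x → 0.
5*x + O(x**3)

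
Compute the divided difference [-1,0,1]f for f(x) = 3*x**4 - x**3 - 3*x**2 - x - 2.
0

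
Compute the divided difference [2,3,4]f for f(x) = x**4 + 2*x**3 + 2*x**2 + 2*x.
75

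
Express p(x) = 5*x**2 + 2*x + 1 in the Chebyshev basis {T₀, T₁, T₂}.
(7/2)T₀ + (2)T₁ + (5/2)T₂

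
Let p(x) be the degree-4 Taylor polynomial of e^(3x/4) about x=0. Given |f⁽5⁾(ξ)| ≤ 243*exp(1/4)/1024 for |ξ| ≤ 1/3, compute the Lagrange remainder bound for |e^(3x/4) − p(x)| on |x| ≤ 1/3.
exp(1/4)/122880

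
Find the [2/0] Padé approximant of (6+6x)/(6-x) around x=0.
7*x**2/36 + 7*x/6 + 1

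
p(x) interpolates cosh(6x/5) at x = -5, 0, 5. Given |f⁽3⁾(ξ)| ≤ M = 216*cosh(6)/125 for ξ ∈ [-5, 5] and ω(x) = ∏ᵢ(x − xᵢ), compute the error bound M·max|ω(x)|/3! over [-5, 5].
8*sqrt(3)*cosh(6)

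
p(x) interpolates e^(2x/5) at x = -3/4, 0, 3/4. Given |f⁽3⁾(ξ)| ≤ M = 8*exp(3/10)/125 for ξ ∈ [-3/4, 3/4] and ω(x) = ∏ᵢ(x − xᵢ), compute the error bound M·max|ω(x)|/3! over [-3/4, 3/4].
sqrt(3)*exp(3/10)/1000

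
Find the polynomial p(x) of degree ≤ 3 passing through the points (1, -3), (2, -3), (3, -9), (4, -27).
-x**3 + 3*x**2 - 2*x - 3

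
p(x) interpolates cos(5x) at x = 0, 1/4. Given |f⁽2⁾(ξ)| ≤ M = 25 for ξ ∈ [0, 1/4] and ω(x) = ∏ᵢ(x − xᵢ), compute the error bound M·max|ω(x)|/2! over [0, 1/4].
25/128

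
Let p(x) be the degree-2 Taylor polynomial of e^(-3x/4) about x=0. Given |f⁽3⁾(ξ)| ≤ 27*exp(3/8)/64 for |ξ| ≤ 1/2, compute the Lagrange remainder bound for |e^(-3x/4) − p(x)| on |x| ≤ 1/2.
9*exp(3/8)/1024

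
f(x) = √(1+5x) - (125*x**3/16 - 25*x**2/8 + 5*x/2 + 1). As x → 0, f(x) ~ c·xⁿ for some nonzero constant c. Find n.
4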